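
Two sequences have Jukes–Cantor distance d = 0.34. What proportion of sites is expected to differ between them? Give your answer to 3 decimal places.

p = (3/4)(1 − e^(−4d/3)) = 0.75 × (1 − e^(-0.453333)) = 0.75 × (1 − 0.635506) = 0.273371.

0.273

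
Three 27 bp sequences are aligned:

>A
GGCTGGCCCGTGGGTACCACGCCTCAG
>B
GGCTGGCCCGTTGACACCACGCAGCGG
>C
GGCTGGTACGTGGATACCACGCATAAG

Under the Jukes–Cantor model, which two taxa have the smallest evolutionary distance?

A and C

A–B: 6/27 differ, p = 0.222, d = 0.264.
A–C: 5/27 differ, p = 0.185, d = 0.213.
B–C: 7/27 differ, p = 0.259, d = 0.318.
The smallest distance is between A and C.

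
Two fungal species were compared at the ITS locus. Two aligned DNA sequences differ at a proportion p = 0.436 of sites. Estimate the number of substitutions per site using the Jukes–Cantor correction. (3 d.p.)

0.653

d = −(3/4) ln(1 − 4p/3) = −0.75 ln(1 − 0.581333) = −0.75 ln(0.418667)
  = −0.75 × (-0.870679) = 0.653009 substitutions/site.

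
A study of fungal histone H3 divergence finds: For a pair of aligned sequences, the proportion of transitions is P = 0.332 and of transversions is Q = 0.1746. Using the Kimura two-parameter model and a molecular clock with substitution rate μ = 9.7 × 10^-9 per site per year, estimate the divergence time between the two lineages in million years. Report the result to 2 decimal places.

52.54

Under the Kimura two-parameter model, d = −½ ln(1 − 2P − Q) − ¼ ln(1 − 2Q).
1 − 2P − Q = 0.1614, giving −½ ln(0.1614) = 0.911935.
1 − 2Q = 0.6508, giving −¼ ln(0.6508) = 0.107388.
d = 0.911935 + 0.107388 = 1.019323.
Under a molecular clock d = 2μt, so t = d/(2μ) = 1.019323 / (2 × 9.7 × 10^-9) = 52.54 million years.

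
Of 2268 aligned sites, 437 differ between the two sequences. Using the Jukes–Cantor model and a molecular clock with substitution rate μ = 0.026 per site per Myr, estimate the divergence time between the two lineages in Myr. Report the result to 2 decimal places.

p = 437/2268 ≈ 0.192681.
d = −(3/4) ln(1 − 4p/3) = −0.75 ln(1 − 0.256908) = −0.75 ln(0.743092)
  = −0.75 × (-0.296935) = 0.222701 substitutions/site.
Under a molecular clock d = 2μt, so t = d/(2μ) = 0.222701 / (2 × 0.026) = 4.28 Myr.

4.28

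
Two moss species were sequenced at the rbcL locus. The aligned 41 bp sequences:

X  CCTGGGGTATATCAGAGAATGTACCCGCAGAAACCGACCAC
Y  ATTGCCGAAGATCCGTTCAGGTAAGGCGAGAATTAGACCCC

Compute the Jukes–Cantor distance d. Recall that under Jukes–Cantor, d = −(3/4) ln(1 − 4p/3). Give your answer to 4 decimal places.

The sequences differ at 20 of 41 sites, so p = 20/41 ≈ 0.487805.
d = −(3/4) ln(1 − 4p/3) = −0.75 ln(1 − 0.650407) = −0.75 ln(0.349593)
  = −0.75 × (-1.050986) = 0.788240 substitutions/site.

0.7882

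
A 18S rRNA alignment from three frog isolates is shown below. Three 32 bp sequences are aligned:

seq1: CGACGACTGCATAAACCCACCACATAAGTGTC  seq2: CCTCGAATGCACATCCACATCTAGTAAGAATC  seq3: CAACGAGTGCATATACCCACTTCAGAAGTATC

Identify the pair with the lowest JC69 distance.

seq1 and seq3

seq1–seq2: 13/32 differ, p = 0.406, d = 0.585.
seq1–seq3: 7/32 differ, p = 0.219, d = 0.259.
seq2–seq3: 12/32 differ, p = 0.375, d = 0.520.
The smallest distance is between seq1 and seq3.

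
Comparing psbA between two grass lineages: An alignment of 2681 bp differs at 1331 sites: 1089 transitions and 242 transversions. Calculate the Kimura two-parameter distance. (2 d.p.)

1.21

P = 1089/2681 ≈ 0.406192 and Q = 242/2681 ≈ 0.090265.
Under the Kimura two-parameter model, d = −½ ln(1 − 2P − Q) − ¼ ln(1 − 2Q).
1 − 2P − Q = 0.097351, giving −½ ln(0.097351) = 1.164716.
1 − 2Q = 0.81947, giving −¼ ln(0.81947) = 0.049774.
d = 1.164716 + 0.049774 = 1.214490.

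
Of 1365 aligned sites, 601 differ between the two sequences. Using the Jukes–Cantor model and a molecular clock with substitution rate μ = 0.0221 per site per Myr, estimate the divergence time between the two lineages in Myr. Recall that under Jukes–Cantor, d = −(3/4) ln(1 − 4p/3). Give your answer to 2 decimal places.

p = 601/1365 ≈ 0.440293.
d = −(3/4) ln(1 − 4p/3) = −0.75 ln(1 − 0.587057) = −0.75 ln(0.412943)
  = −0.75 × (-0.884446) = 0.663335 substitutions/site.
Under a molecular clock d = 2μt, so t = d/(2μ) = 0.663335 / (2 × 0.0221) = 15.01 Myr.

15.01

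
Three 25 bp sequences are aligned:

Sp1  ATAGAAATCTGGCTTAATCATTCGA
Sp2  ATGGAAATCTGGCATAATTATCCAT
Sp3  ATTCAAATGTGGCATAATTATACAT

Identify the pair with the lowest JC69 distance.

Sp1–Sp2: 6/25 differ, p = 0.240, d = 0.289.
Sp1–Sp3: 8/25 differ, p = 0.320, d = 0.417.
Sp2–Sp3: 4/25 differ, p = 0.160, d = 0.180.
The smallest distance is between Sp2 and Sp3.

Sp2 and Sp3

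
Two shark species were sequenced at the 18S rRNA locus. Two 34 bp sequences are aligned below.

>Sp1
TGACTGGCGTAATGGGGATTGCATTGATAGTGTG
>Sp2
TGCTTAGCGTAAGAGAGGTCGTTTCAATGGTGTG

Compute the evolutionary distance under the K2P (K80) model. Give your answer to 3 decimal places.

0.613

Of 34 sites, 10 differences are transitions and 3 are transversions, so P = 10/34 ≈ 0.294118 and Q = 3/34 ≈ 0.088235.
Under the Kimura two-parameter model, d = −½ ln(1 − 2P − Q) − ¼ ln(1 − 2Q).
1 − 2P − Q = 0.323529, giving −½ ln(0.323529) = 0.564233.
1 − 2Q = 0.82353, giving −¼ ln(0.82353) = 0.048539.
d = 0.564233 + 0.048539 = 0.612772.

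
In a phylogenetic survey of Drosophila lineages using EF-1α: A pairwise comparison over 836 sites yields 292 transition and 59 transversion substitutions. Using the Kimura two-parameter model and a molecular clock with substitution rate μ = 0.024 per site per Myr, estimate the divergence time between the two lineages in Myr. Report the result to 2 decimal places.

P = 292/836 ≈ 0.349282 and Q = 59/836 ≈ 0.070574.
Under the Kimura two-parameter model, d = −½ ln(1 − 2P − Q) − ¼ ln(1 − 2Q).
1 − 2P − Q = 0.230862, giving −½ ln(0.230862) = 0.732968.
1 − 2Q = 0.858852, giving −¼ ln(0.858852) = 0.038040.
d = 0.732968 + 0.038040 = 0.771008.
Under a molecular clock d = 2μt, so t = d/(2μ) = 0.771008 / (2 × 0.024) = 16.06 Myr.

16.06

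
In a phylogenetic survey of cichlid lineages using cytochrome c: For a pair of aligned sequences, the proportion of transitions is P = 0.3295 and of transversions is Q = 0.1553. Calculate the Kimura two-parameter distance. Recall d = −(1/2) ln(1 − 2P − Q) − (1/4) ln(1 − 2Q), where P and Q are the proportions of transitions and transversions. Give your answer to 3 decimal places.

0.935

Under the Kimura two-parameter model, d = −½ ln(1 − 2P − Q) − ¼ ln(1 − 2Q).
1 − 2P − Q = 0.1857, giving −½ ln(0.1857) = 0.841811.
1 − 2Q = 0.6894, giving −¼ ln(0.6894) = 0.092983.
d = 0.841811 + 0.092983 = 0.934794.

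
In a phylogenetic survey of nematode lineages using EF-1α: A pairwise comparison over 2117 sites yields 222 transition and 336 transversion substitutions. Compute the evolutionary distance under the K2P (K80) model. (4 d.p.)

P = 222/2117 ≈ 0.104865 and Q = 336/2117 ≈ 0.158715.
Under the Kimura two-parameter model, d = −½ ln(1 − 2P − Q) − ¼ ln(1 − 2Q).
1 − 2P − Q = 0.631555, giving −½ ln(0.631555) = 0.229785.
1 − 2Q = 0.68257, giving −¼ ln(0.68257) = 0.095473.
d = 0.229785 + 0.095473 = 0.325258.

0.3253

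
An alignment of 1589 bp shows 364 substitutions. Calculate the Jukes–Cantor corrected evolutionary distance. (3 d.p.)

0.273

p = 364/1589 ≈ 0.229075.
d = −(3/4) ln(1 − 4p/3) = −0.75 ln(1 − 0.305433) = −0.75 ln(0.694567)
  = −0.75 × (-0.364467) = 0.273350 substitutions/site.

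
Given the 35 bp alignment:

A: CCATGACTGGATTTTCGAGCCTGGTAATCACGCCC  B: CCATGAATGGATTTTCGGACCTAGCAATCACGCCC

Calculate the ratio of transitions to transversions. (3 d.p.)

4.000

Transitions are A↔G and C↔T; transversions are all other mismatches.
Transitions: 4. Transversions: 1.
R = 4/1 = 4.000.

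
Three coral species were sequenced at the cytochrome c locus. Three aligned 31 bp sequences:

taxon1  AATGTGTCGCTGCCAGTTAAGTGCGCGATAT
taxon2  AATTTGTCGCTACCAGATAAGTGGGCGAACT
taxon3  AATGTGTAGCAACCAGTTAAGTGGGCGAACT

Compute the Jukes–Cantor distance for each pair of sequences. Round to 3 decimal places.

taxon1–taxon2: 6/31 sites differ → p ≈ 0.193548, d = −0.75 ln(1 − 0.258064) = 0.223869 ≈ 0.224.
taxon1–taxon3: 6/31 sites differ → p ≈ 0.193548, d = −0.75 ln(1 − 0.258064) = 0.223869 ≈ 0.224.
taxon2–taxon3: 4/31 sites differ → p ≈ 0.129032, d = −0.75 ln(1 − 0.172043) = 0.141596 ≈ 0.142.

d(taxon1,taxon2) = 0.224, d(taxon1,taxon3) = 0.224, d(taxon2,taxon3) = 0.142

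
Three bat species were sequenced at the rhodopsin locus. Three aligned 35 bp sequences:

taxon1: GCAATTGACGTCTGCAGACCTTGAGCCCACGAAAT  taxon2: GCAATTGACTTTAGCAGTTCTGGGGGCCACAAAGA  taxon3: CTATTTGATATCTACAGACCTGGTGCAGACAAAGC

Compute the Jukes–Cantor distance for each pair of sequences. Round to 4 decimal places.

taxon1–taxon2: 11/35 sites differ → p ≈ 0.314286, d = −0.75 ln(1 − 0.419048) = 0.407315 ≈ 0.4073.
taxon1–taxon3: 13/35 sites differ → p ≈ 0.371429, d = −0.75 ln(1 − 0.495239) = 0.512753 ≈ 0.5128.
taxon2–taxon3: 15/35 sites differ → p ≈ 0.428571, d = −0.75 ln(1 − 0.571428) = 0.635472 ≈ 0.6355.

d(taxon1,taxon2) = 0.4073, d(taxon1,taxon3) = 0.5128, d(taxon2,taxon3) = 0.6355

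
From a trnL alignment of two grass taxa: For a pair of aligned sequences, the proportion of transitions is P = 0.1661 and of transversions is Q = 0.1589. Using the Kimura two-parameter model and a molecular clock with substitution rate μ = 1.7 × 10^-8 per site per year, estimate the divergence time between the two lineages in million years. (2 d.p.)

Under the Kimura two-parameter model, d = −½ ln(1 − 2P − Q) − ¼ ln(1 − 2Q).
1 − 2P − Q = 0.5089, giving −½ ln(0.5089) = 0.337752.
1 − 2Q = 0.6822, giving −¼ ln(0.6822) = 0.095608.
d = 0.337752 + 0.095608 = 0.433360.
Under a molecular clock d = 2μt, so t = d/(2μ) = 0.433360 / (2 × 1.7 × 10^-8) = 12.75 million years.

12.75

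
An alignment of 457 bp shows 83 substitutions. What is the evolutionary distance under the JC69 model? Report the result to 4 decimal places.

p = 83/457 ≈ 0.181619.
d = −(3/4) ln(1 − 4p/3) = −0.75 ln(1 − 0.242159) = −0.75 ln(0.757841)
  = −0.75 × (-0.277282) = 0.207962 substitutions/site.

0.2080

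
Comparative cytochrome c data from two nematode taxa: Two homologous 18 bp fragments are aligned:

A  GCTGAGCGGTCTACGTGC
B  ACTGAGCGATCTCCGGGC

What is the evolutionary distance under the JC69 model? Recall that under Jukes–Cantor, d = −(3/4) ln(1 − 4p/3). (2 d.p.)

0.26

The sequences differ at 4 of 18 sites (1, 9, 13, 16), so p = 4/18 ≈ 0.222222.
d = −(3/4) ln(1 − 4p/3) = −0.75 ln(1 − 0.296296) = −0.75 ln(0.703704)
  = −0.75 × (-0.351397) = 0.263548 substitutions/site.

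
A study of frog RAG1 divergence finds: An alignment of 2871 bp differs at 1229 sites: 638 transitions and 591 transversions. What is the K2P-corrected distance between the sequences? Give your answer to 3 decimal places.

0.658

P = 638/2871 ≈ 0.222222 and Q = 591/2871 ≈ 0.205852.
Under the Kimura two-parameter model, d = −½ ln(1 − 2P − Q) − ¼ ln(1 − 2Q).
1 − 2P − Q = 0.349704, giving −½ ln(0.349704) = 0.525334.
1 − 2Q = 0.588296, giving −¼ ln(0.588296) = 0.132631.
d = 0.525334 + 0.132631 = 0.657965.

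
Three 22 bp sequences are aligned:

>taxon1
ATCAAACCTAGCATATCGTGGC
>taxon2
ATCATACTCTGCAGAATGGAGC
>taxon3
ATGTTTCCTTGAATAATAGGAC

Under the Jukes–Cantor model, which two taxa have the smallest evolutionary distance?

taxon1 and taxon2

taxon1–taxon2: 9/22 differ, p = 0.409, d = 0.591.
taxon1–taxon3: 11/22 differ, p = 0.500, d = 0.824.
taxon2–taxon3: 10/22 differ, p = 0.455, d = 0.699.
The smallest distance is between taxon1 and taxon2.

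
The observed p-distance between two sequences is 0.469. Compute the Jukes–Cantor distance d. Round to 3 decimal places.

0.736

d = −(3/4) ln(1 − 4p/3) = −0.75 ln(1 − 0.625333) = −0.75 ln(0.374667)
  = −0.75 × (-0.981718) = 0.736289 substitutions/site.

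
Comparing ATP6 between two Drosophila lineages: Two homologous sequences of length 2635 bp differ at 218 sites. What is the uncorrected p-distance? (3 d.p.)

0.083

p = 218/2635 = 0.082732… ≈ 0.083 (to 3 d.p.).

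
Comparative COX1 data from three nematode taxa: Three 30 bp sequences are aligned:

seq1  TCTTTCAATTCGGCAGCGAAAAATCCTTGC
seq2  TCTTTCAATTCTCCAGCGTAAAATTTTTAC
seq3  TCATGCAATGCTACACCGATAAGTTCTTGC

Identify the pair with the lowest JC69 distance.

seq1–seq2: 6/30 differ, p = 0.200, d = 0.233.
seq1–seq3: 9/30 differ, p = 0.300, d = 0.383.
seq2–seq3: 10/30 differ, p = 0.333, d = 0.441.
The smallest distance is between seq1 and seq2.

seq1 and seq2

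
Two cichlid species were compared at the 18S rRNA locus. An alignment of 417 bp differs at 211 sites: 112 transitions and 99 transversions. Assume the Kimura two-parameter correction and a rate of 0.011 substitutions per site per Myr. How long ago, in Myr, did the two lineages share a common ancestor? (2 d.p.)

P = 112/417 ≈ 0.268585 and Q = 99/417 ≈ 0.23741.
Under the Kimura two-parameter model, d = −½ ln(1 − 2P − Q) − ¼ ln(1 − 2Q).
1 − 2P − Q = 0.22542, giving −½ ln(0.22542) = 0.744895.
1 − 2Q = 0.52518, giving −¼ ln(0.52518) = 0.161004.
d = 0.744895 + 0.161004 = 0.905899.
Under a molecular clock d = 2μt, so t = d/(2μ) = 0.905899 / (2 × 0.011) = 41.18 Myr.

41.18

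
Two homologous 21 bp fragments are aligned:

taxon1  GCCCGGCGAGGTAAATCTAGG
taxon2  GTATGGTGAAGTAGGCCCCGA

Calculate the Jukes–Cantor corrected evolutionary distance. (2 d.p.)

The sequences differ at 11 of 21 sites, so p = 11/21 ≈ 0.52381.
d = −(3/4) ln(1 − 4p/3) = −0.75 ln(1 − 0.698413) = −0.75 ln(0.301587)
  = −0.75 × (-1.198697) = 0.899023 substitutions/site.

0.90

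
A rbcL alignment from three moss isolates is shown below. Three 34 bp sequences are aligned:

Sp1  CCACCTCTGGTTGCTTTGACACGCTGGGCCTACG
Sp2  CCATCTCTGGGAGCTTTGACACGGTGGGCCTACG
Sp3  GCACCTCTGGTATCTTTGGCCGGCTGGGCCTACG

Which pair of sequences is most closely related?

Sp1–Sp2: 4/34 differ, p = 0.118, d = 0.128.
Sp1–Sp3: 6/34 differ, p = 0.176, d = 0.201.
Sp2–Sp3: 8/34 differ, p = 0.235, d = 0.282.
The smallest distance is between Sp1 and Sp2.

Sp1 and Sp2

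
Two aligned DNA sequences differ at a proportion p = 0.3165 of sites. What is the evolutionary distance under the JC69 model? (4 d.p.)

0.4111

d = −(3/4) ln(1 − 4p/3) = −0.75 ln(1 − 0.422) = −0.75 ln(0.578)
  = −0.75 × (-0.548181) = 0.411136 substitutions/site.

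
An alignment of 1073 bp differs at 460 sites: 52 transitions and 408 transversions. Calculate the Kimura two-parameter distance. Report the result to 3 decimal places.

P = 52/1073 ≈ 0.048462 and Q = 408/1073 ≈ 0.380242.
Under the Kimura two-parameter model, d = −½ ln(1 − 2P − Q) − ¼ ln(1 − 2Q).
1 − 2P − Q = 0.522834, giving −½ ln(0.522834) = 0.324246.
1 − 2Q = 0.239516, giving −¼ ln(0.239516) = 0.357284.
d = 0.324246 + 0.357284 = 0.681530.

0.682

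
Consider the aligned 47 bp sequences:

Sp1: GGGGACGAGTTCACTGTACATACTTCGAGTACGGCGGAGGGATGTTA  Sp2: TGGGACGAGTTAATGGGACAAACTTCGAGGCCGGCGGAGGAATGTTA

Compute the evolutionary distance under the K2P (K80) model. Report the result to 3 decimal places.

Of 47 sites, 2 differences are transitions and 7 are transversions, so P = 2/47 ≈ 0.042553 and Q = 7/47 ≈ 0.148936.
Under the Kimura two-parameter model, d = −½ ln(1 − 2P − Q) − ¼ ln(1 − 2Q).
1 − 2P − Q = 0.765958, giving −½ ln(0.765958) = 0.133314.
1 − 2Q = 0.702128, giving −¼ ln(0.702128) = 0.088410.
d = 0.133314 + 0.088410 = 0.221724.

0.222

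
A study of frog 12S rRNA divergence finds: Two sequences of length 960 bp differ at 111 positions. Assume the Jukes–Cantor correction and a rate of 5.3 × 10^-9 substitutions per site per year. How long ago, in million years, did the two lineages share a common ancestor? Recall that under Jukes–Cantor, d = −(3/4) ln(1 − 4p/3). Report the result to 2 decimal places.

11.85

p = 111/960 = 0.115625.
d = −(3/4) ln(1 − 4p/3) = −0.75 ln(1 − 0.154167) = −0.75 ln(0.845833)
  = −0.75 × (-0.167433) = 0.125575 substitutions/site.
Under a molecular clock d = 2μt, so t = d/(2μ) = 0.125575 / (2 × 5.3 × 10^-9) = 11.85 million years.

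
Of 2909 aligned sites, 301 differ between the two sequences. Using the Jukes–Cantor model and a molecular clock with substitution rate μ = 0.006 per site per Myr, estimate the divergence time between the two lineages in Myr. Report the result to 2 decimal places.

9.28

p = 301/2909 ≈ 0.103472.
d = −(3/4) ln(1 − 4p/3) = −0.75 ln(1 − 0.137963) = −0.75 ln(0.862037)
  = −0.75 × (-0.148457) = 0.111343 substitutions/site.
Under a molecular clock d = 2μt, so t = d/(2μ) = 0.111343 / (2 × 0.006) = 9.28 Myr.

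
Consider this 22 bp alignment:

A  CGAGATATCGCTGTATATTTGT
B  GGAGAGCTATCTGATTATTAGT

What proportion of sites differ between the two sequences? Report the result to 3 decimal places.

The sequences differ at 8 of 22 positions (sites 1, 6, 7, 9, 10, 14, 15, 20).
p = 8/22 = 0.363636… ≈ 0.364 (to 3 d.p.).

0.364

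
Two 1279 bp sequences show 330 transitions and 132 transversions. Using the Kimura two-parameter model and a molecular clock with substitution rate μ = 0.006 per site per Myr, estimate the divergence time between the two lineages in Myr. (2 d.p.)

45.05

P = 330/1279 ≈ 0.258014 and Q = 132/1279 ≈ 0.103206.
Under the Kimura two-parameter model, d = −½ ln(1 − 2P − Q) − ¼ ln(1 − 2Q).
1 − 2P − Q = 0.380766, giving −½ ln(0.380766) = 0.482785.
1 − 2Q = 0.793588, giving −¼ ln(0.793588) = 0.057798.
d = 0.482785 + 0.057798 = 0.540583.
Under a molecular clock d = 2μt, so t = d/(2μ) = 0.540583 / (2 × 0.006) = 45.05 Myr.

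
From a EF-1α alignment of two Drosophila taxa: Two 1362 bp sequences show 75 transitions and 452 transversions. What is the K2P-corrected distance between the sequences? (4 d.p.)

P = 75/1362 ≈ 0.055066 and Q = 452/1362 ≈ 0.331865.
Under the Kimura two-parameter model, d = −½ ln(1 − 2P − Q) − ¼ ln(1 − 2Q).
1 − 2P − Q = 0.558003, giving −½ ln(0.558003) = 0.291695.
1 − 2Q = 0.33627, giving −¼ ln(0.33627) = 0.272460.
d = 0.291695 + 0.272460 = 0.564155.

0.5642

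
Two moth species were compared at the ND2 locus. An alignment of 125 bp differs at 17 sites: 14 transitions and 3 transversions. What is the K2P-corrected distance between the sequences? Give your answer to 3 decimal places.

0.155

P = 14/125 = 0.112 and Q = 3/125 = 0.024.
Under the Kimura two-parameter model, d = −½ ln(1 − 2P − Q) − ¼ ln(1 − 2Q).
1 − 2P − Q = 0.752, giving −½ ln(0.752) = 0.142509.
1 − 2Q = 0.952, giving −¼ ln(0.952) = 0.012298.
d = 0.142509 + 0.012298 = 0.154807.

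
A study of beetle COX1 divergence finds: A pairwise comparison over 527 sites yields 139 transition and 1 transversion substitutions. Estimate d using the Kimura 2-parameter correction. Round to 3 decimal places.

0.378

P = 139/527 ≈ 0.263757 and Q = 1/527 ≈ 0.001898.
Under the Kimura two-parameter model, d = −½ ln(1 − 2P − Q) − ¼ ln(1 − 2Q).
1 − 2P − Q = 0.470588, giving −½ ln(0.470588) = 0.376886.
1 − 2Q = 0.996204, giving −¼ ln(0.996204) = 0.000951.
d = 0.376886 + 0.000951 = 0.377837.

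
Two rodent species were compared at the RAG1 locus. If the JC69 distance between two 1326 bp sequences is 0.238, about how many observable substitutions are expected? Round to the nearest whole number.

Invert JC69: p = (3/4)(1 − e^(−4d/3)) = 0.75 × (1 − e^(-0.317333)) = 0.75 × (1 − 0.728088) = 0.203934.
Expected differing sites = pL ≈ 0.203934 × 1326 = 270.416484 ≈ 270.

270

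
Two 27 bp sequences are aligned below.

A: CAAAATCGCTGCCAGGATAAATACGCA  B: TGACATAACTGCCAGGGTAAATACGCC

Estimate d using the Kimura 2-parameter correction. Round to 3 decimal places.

Of 27 sites, 4 differences are transitions and 3 are transversions, so P = 4/27 ≈ 0.148148 and Q = 3/27 ≈ 0.111111.
Under the Kimura two-parameter model, d = −½ ln(1 − 2P − Q) − ¼ ln(1 − 2Q).
1 − 2P − Q = 0.592593, giving −½ ln(0.592593) = 0.261624.
1 − 2Q = 0.777778, giving −¼ ln(0.777778) = 0.062829.
d = 0.261624 + 0.062829 = 0.324453.

0.324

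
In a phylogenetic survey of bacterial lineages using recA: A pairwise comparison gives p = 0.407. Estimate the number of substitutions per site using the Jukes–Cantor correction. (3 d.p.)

d = −(3/4) ln(1 − 4p/3) = −0.75 ln(1 − 0.542667) = −0.75 ln(0.457333)
  = −0.75 × (-0.782343) = 0.586757 substitutions/site.

0.587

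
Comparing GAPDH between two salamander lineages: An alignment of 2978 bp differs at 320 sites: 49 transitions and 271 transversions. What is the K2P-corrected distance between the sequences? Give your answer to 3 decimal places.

0.116

P = 49/2978 ≈ 0.016454 and Q = 271/2978 ≈ 0.091001.
Under the Kimura two-parameter model, d = −½ ln(1 − 2P − Q) − ¼ ln(1 − 2Q).
1 − 2P − Q = 0.876091, giving −½ ln(0.876091) = 0.066143.
1 − 2Q = 0.817998, giving −¼ ln(0.817998) = 0.050224.
d = 0.066143 + 0.050224 = 0.116367.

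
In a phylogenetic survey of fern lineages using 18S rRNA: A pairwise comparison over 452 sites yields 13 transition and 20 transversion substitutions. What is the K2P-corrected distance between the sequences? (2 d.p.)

0.08

P = 13/452 ≈ 0.028761 and Q = 20/452 ≈ 0.044248.
Under the Kimura two-parameter model, d = −½ ln(1 − 2P − Q) − ¼ ln(1 − 2Q).
1 − 2P − Q = 0.89823, giving −½ ln(0.89823) = 0.053665.
1 − 2Q = 0.911504, giving −¼ ln(0.911504) = 0.023165.
d = 0.053665 + 0.023165 = 0.076830.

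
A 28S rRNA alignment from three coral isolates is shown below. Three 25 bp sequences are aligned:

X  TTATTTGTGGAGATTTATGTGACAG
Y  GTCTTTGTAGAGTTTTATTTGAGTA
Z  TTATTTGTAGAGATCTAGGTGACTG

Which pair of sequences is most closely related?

X–Y: 8/25 differ, p = 0.320, d = 0.417.
X–Z: 4/25 differ, p = 0.160, d = 0.180.
Y–Z: 8/25 differ, p = 0.320, d = 0.417.
The smallest distance is between X and Z.

X and Z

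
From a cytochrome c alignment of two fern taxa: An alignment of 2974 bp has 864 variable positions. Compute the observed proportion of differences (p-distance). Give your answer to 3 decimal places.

p = 864/2974 = 0.290517… ≈ 0.291 (to 3 d.p.).

0.291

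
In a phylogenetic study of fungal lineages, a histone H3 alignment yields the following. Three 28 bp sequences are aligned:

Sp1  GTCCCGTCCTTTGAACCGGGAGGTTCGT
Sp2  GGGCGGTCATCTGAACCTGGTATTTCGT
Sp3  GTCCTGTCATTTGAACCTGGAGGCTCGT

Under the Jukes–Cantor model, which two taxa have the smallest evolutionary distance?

Sp1 and Sp3

Sp1–Sp2: 9/28 differ, p = 0.321, d = 0.420.
Sp1–Sp3: 4/28 differ, p = 0.143, d = 0.158.
Sp2–Sp3: 8/28 differ, p = 0.286, d = 0.360.
The smallest distance is between Sp1 and Sp3.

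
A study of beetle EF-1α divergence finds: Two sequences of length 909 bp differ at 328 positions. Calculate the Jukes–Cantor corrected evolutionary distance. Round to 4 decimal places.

p = 328/909 ≈ 0.360836.
d = −(3/4) ln(1 − 4p/3) = −0.75 ln(1 − 0.481115) = −0.75 ln(0.518885)
  = −0.75 × (-0.656073) = 0.492055 substitutions/site.

0.4921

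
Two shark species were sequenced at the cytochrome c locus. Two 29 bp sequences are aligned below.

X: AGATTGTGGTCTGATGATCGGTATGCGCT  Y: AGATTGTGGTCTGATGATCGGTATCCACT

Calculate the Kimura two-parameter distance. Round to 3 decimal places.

0.072

Of 29 sites, 1 differences are transitions and 1 are transversions, so P = 1/29 ≈ 0.034483 and Q = 1/29 ≈ 0.034483.
Under the Kimura two-parameter model, d = −½ ln(1 − 2P − Q) − ¼ ln(1 − 2Q).
1 − 2P − Q = 0.896551, giving −½ ln(0.896551) = 0.054600.
1 − 2Q = 0.931034, giving −¼ ln(0.931034) = 0.017865.
d = 0.054600 + 0.017865 = 0.072465.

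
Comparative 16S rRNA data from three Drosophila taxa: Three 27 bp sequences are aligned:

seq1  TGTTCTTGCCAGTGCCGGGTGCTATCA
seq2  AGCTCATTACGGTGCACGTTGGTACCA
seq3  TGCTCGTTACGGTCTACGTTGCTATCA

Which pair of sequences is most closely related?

seq2 and seq3

seq1–seq2: 11/27 differ, p = 0.407, d = 0.588.
seq1–seq3: 10/27 differ, p = 0.370, d = 0.511.
seq2–seq3: 6/27 differ, p = 0.222, d = 0.264.
The smallest distance is between seq2 and seq3.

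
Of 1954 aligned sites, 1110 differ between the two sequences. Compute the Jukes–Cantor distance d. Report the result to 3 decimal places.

p = 1110/1954 ≈ 0.568066.
d = −(3/4) ln(1 − 4p/3) = −0.75 ln(1 − 0.757421) = −0.75 ln(0.242579)
  = −0.75 × (-1.416428) = 1.062321 substitutions/site.

1.062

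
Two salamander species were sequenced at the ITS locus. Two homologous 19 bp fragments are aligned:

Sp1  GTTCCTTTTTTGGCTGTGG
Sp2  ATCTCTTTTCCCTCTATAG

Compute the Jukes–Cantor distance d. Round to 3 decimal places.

The sequences differ at 9 of 19 sites (1, 3, 4, 10, 11, 12, 13, 16, 18), so p = 9/19 ≈ 0.473684.
d = −(3/4) ln(1 − 4p/3) = −0.75 ln(1 − 0.631579) = −0.75 ln(0.368421)
  = −0.75 × (-0.998529) = 0.748897 substitutions/site.

0.749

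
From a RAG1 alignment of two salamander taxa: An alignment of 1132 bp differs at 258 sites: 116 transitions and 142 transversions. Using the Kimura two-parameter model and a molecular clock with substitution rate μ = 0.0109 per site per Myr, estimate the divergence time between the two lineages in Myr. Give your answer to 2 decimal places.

P = 116/1132 ≈ 0.102473 and Q = 142/1132 ≈ 0.125442.
Under the Kimura two-parameter model, d = −½ ln(1 − 2P − Q) − ¼ ln(1 − 2Q).
1 − 2P − Q = 0.669612, giving −½ ln(0.669612) = 0.200528.
1 − 2Q = 0.749116, giving −¼ ln(0.749116) = 0.072215.
d = 0.200528 + 0.072215 = 0.272743.
Under a molecular clock d = 2μt, so t = d/(2μ) = 0.272743 / (2 × 0.0109) = 12.51 Myr.

12.51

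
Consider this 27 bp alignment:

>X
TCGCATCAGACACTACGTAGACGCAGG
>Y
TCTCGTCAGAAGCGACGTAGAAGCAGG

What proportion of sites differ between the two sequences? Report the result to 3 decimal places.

The sequences differ at 6 of 27 positions (sites 3, 5, 11, 12, 14, 22).
p = 6/27 = 0.222222… ≈ 0.222 (to 3 d.p.).

0.222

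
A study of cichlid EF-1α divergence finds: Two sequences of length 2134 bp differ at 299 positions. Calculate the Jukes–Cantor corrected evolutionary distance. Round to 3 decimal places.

0.155

p = 299/2134 ≈ 0.140112.
d = −(3/4) ln(1 − 4p/3) = −0.75 ln(1 − 0.186816) = −0.75 ln(0.813184)
  = −0.75 × (-0.206798) = 0.155099 substitutions/site.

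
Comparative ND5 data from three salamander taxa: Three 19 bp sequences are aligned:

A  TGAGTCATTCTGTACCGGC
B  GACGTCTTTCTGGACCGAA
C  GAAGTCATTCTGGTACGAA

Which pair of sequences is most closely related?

A–B: 7/19 differ, p = 0.368, d = 0.507.
A–C: 7/19 differ, p = 0.368, d = 0.507.
B–C: 4/19 differ, p = 0.211, d = 0.247.
The smallest distance is between B and C.

B and C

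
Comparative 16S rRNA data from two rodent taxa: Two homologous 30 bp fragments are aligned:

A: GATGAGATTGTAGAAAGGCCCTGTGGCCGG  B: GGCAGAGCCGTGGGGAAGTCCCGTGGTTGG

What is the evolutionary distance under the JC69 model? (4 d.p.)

The sequences differ at 16 of 30 sites, so p = 16/30 ≈ 0.533333.
d = −(3/4) ln(1 − 4p/3) = −0.75 ln(1 − 0.711111) = −0.75 ln(0.288889)
  = −0.75 × (-1.241713) = 0.931285 substitutions/site.

0.9313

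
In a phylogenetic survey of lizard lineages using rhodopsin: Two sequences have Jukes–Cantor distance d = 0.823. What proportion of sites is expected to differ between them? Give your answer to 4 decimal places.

0.4997

p = (3/4)(1 − e^(−4d/3)) = 0.75 × (1 − e^(-1.097333)) = 0.75 × (1 − 0.333760) = 0.499680.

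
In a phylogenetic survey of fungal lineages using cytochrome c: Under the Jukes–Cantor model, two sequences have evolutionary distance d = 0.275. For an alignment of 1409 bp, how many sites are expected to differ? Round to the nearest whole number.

324

Invert JC69: p = (3/4)(1 − e^(−4d/3)) = 0.75 × (1 − e^(-0.366667)) = 0.75 × (1 − 0.693040) = 0.230220.
Expected differing sites = pL ≈ 0.230220 × 1409 = 324.37998 ≈ 324.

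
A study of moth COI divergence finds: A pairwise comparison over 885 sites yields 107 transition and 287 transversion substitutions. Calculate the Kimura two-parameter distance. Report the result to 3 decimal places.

P = 107/885 ≈ 0.120904 and Q = 287/885 ≈ 0.324294.
Under the Kimura two-parameter model, d = −½ ln(1 − 2P − Q) − ¼ ln(1 − 2Q).
1 − 2P − Q = 0.433898, giving −½ ln(0.433898) = 0.417473.
1 − 2Q = 0.351412, giving −¼ ln(0.351412) = 0.261449.
d = 0.417473 + 0.261449 = 0.678922.

0.679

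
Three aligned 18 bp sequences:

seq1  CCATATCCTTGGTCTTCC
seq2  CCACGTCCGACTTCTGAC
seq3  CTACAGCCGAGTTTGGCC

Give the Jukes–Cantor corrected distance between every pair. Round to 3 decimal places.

seq1–seq2: 8/18 sites differ → p ≈ 0.444444, d = −0.75 ln(1 − 0.592592) = 0.673455 ≈ 0.673.
seq1–seq3: 9/18 sites differ → p = 0.5, d = −0.75 ln(1 − 0.666667) = 0.823960 ≈ 0.824.
seq2–seq3: 7/18 sites differ → p ≈ 0.388889, d = −0.75 ln(1 − 0.518519) = 0.548166 ≈ 0.548.

d(seq1,seq2) = 0.673, d(seq1,seq3) = 0.824, d(seq2,seq3) = 0.548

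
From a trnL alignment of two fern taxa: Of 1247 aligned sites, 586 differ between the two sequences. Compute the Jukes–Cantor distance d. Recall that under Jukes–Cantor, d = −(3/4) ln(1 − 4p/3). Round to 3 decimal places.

p = 586/1247 ≈ 0.469928.
d = −(3/4) ln(1 − 4p/3) = −0.75 ln(1 − 0.626571) = −0.75 ln(0.373429)
  = −0.75 × (-0.985027) = 0.738770 substitutions/site.

0.739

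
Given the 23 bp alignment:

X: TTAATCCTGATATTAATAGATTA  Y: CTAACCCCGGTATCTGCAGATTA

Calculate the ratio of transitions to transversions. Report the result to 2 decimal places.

Transitions are A↔G and C↔T; transversions are all other mismatches.
Transitions: 7. Transversions: 1.
R = 7/1 = 7.00.

7.00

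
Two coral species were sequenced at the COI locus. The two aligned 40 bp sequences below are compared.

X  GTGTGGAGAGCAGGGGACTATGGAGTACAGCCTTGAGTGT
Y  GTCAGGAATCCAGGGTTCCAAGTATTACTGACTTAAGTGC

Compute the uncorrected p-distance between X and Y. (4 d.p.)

0.3750

The sequences differ at 15 of 40 positions.
p = 15/40 = 0.3750.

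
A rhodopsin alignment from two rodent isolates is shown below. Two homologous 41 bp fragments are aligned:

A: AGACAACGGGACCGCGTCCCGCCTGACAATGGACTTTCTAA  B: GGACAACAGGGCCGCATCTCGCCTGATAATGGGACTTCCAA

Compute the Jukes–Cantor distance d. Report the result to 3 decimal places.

0.295

The sequences differ at 10 of 41 sites (1, 8, 11, 16, 19, 27, 33, 34, 35, 39), so p = 10/41 ≈ 0.243902.
d = −(3/4) ln(1 − 4p/3) = −0.75 ln(1 − 0.325203) = −0.75 ln(0.674797)
  = −0.75 × (-0.393343) = 0.295007 substitutions/site.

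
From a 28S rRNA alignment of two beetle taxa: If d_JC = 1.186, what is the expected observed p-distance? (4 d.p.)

0.5957

p = (3/4)(1 − e^(−4d/3)) = 0.75 × (1 − e^(-1.581333)) = 0.75 × (1 − 0.205701) = 0.595724.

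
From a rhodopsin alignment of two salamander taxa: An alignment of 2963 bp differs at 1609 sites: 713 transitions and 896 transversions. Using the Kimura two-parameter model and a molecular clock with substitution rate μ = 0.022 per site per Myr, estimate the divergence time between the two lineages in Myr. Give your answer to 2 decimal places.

P = 713/2963 ≈ 0.240634 and Q = 896/2963 ≈ 0.302396.
Under the Kimura two-parameter model, d = −½ ln(1 − 2P − Q) − ¼ ln(1 − 2Q).
1 − 2P − Q = 0.216336, giving −½ ln(0.216336) = 0.765461.
1 − 2Q = 0.395208, giving −¼ ln(0.395208) = 0.232086.
d = 0.765461 + 0.232086 = 0.997547.
Under a molecular clock d = 2μt, so t = d/(2μ) = 0.997547 / (2 × 0.022) = 22.67 Myr.

22.67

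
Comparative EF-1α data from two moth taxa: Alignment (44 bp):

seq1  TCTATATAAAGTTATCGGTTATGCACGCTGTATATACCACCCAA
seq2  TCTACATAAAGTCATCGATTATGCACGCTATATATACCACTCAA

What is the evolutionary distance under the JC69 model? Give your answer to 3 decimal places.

0.123

The sequences differ at 5 of 44 sites (5, 13, 18, 30, 41), so p = 5/44 ≈ 0.113636.
d = −(3/4) ln(1 − 4p/3) = −0.75 ln(1 − 0.151515) = −0.75 ln(0.848485)
  = −0.75 × (-0.164303) = 0.123227 substitutions/site.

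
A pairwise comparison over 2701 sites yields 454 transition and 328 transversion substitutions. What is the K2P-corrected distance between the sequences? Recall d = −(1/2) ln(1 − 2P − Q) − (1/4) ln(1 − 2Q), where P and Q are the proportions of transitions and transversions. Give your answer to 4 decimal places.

P = 454/2701 ≈ 0.168086 and Q = 328/2701 ≈ 0.121437.
Under the Kimura two-parameter model, d = −½ ln(1 − 2P − Q) − ¼ ln(1 − 2Q).
1 − 2P − Q = 0.542391, giving −½ ln(0.542391) = 0.305884.
1 − 2Q = 0.757126, giving −¼ ln(0.757126) = 0.069556.
d = 0.305884 + 0.069556 = 0.375440.

0.3754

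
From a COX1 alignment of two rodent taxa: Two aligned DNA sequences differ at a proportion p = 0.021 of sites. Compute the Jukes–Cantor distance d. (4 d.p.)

d = −(3/4) ln(1 − 4p/3) = −0.75 ln(1 − 0.028) = −0.75 ln(0.972)
  = −0.75 × (-0.028399) = 0.021299 substitutions/site.

0.0213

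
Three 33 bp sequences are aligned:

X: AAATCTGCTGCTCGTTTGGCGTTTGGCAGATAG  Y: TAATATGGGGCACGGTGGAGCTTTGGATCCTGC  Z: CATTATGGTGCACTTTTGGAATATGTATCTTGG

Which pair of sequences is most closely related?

X–Y: 16/33 differ, p = 0.485, d = 0.780.
X–Z: 15/33 differ, p = 0.455, d = 0.699.
Y–Z: 13/33 differ, p = 0.394, d = 0.559.
The smallest distance is between Y and Z.

Y and Z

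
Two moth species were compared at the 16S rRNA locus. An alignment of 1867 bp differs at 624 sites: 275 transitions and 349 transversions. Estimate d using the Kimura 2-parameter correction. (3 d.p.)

P = 275/1867 ≈ 0.147295 and Q = 349/1867 ≈ 0.186931.
Under the Kimura two-parameter model, d = −½ ln(1 − 2P − Q) − ¼ ln(1 − 2Q).
1 − 2P − Q = 0.518479, giving −½ ln(0.518479) = 0.328428.
1 − 2Q = 0.626138, giving −¼ ln(0.626138) = 0.117046.
d = 0.328428 + 0.117046 = 0.445474.

0.445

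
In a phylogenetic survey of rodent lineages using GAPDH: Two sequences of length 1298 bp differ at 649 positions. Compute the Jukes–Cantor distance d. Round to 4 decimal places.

p = 649/1298 = 0.5.
d = −(3/4) ln(1 − 4p/3) = −0.75 ln(1 − 0.666667) = −0.75 ln(0.333333)
  = −0.75 × (-1.098613) = 0.823960 substitutions/site.

0.8240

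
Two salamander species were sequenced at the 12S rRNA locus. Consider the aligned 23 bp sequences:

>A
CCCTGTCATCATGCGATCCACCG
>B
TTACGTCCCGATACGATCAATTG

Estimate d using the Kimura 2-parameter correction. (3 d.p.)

Of 23 sites, 7 differences are transitions and 4 are transversions, so P = 7/23 ≈ 0.304348 and Q = 4/23 ≈ 0.173913.
Under the Kimura two-parameter model, d = −½ ln(1 − 2P − Q) − ¼ ln(1 − 2Q).
1 − 2P − Q = 0.217391, giving −½ ln(0.217391) = 0.763029.
1 − 2Q = 0.652174, giving −¼ ln(0.652174) = 0.106861.
d = 0.763029 + 0.106861 = 0.869890.

0.870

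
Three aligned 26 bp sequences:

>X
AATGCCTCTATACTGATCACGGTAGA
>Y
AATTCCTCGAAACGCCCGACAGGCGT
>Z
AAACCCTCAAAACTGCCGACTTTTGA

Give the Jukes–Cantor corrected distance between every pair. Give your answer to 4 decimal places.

d(X,Y) = 0.7166, d(X,Z) = 0.5393, d(Y,Z) = 0.5393

X–Y: 12/26 sites differ → p ≈ 0.461538, d = −0.75 ln(1 − 0.615384) = 0.716632 ≈ 0.7166.
X–Z: 10/26 sites differ → p ≈ 0.384615, d = −0.75 ln(1 − 0.51282) = 0.539341 ≈ 0.5393.
Y–Z: 10/26 sites differ → p ≈ 0.384615, d = −0.75 ln(1 − 0.51282) = 0.539341 ≈ 0.5393.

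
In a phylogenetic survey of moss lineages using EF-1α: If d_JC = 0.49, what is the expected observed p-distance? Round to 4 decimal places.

p = (3/4)(1 − e^(−4d/3)) = 0.75 × (1 − e^(-0.653333)) = 0.75 × (1 − 0.520309) = 0.359768.

0.3598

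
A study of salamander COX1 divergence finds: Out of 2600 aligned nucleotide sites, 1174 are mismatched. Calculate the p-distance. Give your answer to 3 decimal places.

0.452

p = 1174/2600 = 0.451538… ≈ 0.452 (to 3 d.p.).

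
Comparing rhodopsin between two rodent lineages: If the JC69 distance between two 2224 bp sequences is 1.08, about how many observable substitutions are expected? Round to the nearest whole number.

1273

Invert JC69: p = (3/4)(1 − e^(−4d/3)) = 0.75 × (1 − e^(-1.44)) = 0.75 × (1 − 0.236928) = 0.572304.
Expected differing sites = pL ≈ 0.572304 × 2224 = 1272.804096 ≈ 1273.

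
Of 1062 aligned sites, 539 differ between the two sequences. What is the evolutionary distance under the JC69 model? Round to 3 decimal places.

p = 539/1062 ≈ 0.507533.
d = −(3/4) ln(1 − 4p/3) = −0.75 ln(1 − 0.676711) = −0.75 ln(0.323289)
  = −0.75 × (-1.129209) = 0.846907 substitutions/site.

0.847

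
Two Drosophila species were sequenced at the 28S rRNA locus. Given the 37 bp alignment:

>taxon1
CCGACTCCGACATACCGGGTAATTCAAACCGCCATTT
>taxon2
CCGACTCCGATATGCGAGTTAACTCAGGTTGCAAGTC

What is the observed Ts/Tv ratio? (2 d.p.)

2.25

Transitions are A↔G and C↔T; transversions are all other mismatches.
Transitions: 9. Transversions: 4.
R = 9/4 = 2.25.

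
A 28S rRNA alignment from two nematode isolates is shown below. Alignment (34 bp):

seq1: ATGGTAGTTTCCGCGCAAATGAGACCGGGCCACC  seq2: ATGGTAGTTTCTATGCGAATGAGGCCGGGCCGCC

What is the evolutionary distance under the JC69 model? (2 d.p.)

0.20

The sequences differ at 6 of 34 sites (12, 13, 14, 17, 24, 32), so p = 6/34 ≈ 0.176471.
d = −(3/4) ln(1 − 4p/3) = −0.75 ln(1 − 0.235295) = −0.75 ln(0.764705)
  = −0.75 × (-0.268265) = 0.201199 substitutions/site.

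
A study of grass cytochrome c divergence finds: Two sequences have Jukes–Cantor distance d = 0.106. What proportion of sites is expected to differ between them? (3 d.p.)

0.099

p = (3/4)(1 − e^(−4d/3)) = 0.75 × (1 − e^(-0.141333)) = 0.75 × (1 − 0.868200) = 0.098850.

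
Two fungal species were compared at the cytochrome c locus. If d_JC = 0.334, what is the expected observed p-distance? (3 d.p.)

0.270

p = (3/4)(1 − e^(−4d/3)) = 0.75 × (1 − e^(-0.445333)) = 0.75 × (1 − 0.640611) = 0.269542.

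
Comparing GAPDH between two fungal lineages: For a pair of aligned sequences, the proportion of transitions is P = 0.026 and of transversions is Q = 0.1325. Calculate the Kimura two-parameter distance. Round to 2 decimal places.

0.18

Under the Kimura two-parameter model, d = −½ ln(1 − 2P − Q) − ¼ ln(1 − 2Q).
1 − 2P − Q = 0.8155, giving −½ ln(0.8155) = 0.101977.
1 − 2Q = 0.735, giving −¼ ln(0.735) = 0.076971.
d = 0.101977 + 0.076971 = 0.178948.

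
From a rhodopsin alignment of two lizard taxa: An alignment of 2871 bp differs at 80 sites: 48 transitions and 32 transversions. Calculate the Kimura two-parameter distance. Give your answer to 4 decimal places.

0.0284

P = 48/2871 ≈ 0.016719 and Q = 32/2871 ≈ 0.011146.
Under the Kimura two-parameter model, d = −½ ln(1 − 2P − Q) − ¼ ln(1 − 2Q).
1 − 2P − Q = 0.955416, giving −½ ln(0.955416) = 0.022804.
1 − 2Q = 0.977708, giving −¼ ln(0.977708) = 0.005636.
d = 0.022804 + 0.005636 = 0.028440.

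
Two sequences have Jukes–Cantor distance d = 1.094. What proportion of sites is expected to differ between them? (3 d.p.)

p = (3/4)(1 − e^(−4d/3)) = 0.75 × (1 − e^(-1.458667)) = 0.75 × (1 − 0.232546) = 0.575591.

0.576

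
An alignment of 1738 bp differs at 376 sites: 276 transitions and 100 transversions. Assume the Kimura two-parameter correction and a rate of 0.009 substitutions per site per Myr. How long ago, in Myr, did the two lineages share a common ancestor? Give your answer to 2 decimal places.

14.76

P = 276/1738 ≈ 0.158803 and Q = 100/1738 ≈ 0.057537.
Under the Kimura two-parameter model, d = −½ ln(1 − 2P − Q) − ¼ ln(1 − 2Q).
1 − 2P − Q = 0.624857, giving −½ ln(0.624857) = 0.235116.
1 − 2Q = 0.884926, giving −¼ ln(0.884926) = 0.030563.
d = 0.235116 + 0.030563 = 0.265679.
Under a molecular clock d = 2μt, so t = d/(2μ) = 0.265679 / (2 × 0.009) = 14.76 Myr.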